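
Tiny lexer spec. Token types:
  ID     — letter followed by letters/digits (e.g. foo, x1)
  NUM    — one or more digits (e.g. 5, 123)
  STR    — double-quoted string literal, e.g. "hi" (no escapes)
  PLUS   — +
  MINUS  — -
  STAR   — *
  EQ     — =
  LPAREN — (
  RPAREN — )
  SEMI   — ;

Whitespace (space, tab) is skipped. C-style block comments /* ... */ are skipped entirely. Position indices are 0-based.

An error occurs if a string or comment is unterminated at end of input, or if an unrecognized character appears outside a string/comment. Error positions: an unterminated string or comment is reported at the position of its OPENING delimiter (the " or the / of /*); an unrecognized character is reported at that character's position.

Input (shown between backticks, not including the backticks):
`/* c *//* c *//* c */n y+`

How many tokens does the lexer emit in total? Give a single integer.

pos=0: enter COMMENT mode (saw '/*')
exit COMMENT mode (now at pos=7)
pos=7: enter COMMENT mode (saw '/*')
exit COMMENT mode (now at pos=14)
pos=14: enter COMMENT mode (saw '/*')
exit COMMENT mode (now at pos=21)
pos=21: emit ID 'n' (now at pos=22)
pos=23: emit ID 'y' (now at pos=24)
pos=24: emit PLUS '+'
DONE. 3 tokens: [ID, ID, PLUS]

Answer: 3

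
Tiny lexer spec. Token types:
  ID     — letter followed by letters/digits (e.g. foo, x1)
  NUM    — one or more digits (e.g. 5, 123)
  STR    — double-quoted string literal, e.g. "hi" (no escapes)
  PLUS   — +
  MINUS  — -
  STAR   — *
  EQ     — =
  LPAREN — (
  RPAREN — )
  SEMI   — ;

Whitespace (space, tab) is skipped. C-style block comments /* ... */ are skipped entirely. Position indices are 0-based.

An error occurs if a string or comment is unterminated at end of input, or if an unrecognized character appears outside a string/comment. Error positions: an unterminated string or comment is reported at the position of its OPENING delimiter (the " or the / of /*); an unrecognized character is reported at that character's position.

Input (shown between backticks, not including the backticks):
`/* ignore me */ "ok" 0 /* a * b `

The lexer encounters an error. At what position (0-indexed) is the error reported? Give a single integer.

pos=0: enter COMMENT mode (saw '/*')
exit COMMENT mode (now at pos=15)
pos=16: enter STRING mode
pos=16: emit STR "ok" (now at pos=20)
pos=21: emit NUM '0' (now at pos=22)
pos=23: enter COMMENT mode (saw '/*')
pos=23: ERROR — unterminated comment (reached EOF)

Answer: 23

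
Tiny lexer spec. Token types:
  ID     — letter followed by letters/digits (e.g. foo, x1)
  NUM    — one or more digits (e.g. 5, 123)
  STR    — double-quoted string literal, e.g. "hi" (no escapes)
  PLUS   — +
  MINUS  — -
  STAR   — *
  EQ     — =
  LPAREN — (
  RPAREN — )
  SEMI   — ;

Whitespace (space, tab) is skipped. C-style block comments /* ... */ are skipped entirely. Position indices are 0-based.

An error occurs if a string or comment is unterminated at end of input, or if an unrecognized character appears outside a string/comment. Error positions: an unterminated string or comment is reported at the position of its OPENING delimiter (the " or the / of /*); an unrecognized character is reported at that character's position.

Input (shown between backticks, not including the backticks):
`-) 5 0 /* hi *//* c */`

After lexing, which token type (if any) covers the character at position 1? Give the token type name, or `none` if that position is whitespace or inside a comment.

Answer: RPAREN

Derivation:
pos=0: emit MINUS '-'
pos=1: emit RPAREN ')'
pos=3: emit NUM '5' (now at pos=4)
pos=5: emit NUM '0' (now at pos=6)
pos=7: enter COMMENT mode (saw '/*')
exit COMMENT mode (now at pos=15)
pos=15: enter COMMENT mode (saw '/*')
exit COMMENT mode (now at pos=22)
DONE. 4 tokens: [MINUS, RPAREN, NUM, NUM]
Position 1: char is ')' -> RPAREN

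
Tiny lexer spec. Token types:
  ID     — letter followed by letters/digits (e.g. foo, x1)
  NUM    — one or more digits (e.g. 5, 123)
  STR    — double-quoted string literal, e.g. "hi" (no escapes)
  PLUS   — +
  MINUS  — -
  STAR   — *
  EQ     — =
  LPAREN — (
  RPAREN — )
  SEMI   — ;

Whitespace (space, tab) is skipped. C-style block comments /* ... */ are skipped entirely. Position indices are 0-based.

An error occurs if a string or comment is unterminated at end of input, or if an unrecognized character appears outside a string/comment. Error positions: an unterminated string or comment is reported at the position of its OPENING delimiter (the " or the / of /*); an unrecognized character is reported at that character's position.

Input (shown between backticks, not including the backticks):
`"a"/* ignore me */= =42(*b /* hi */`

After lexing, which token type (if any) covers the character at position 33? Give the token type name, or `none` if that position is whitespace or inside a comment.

pos=0: enter STRING mode
pos=0: emit STR "a" (now at pos=3)
pos=3: enter COMMENT mode (saw '/*')
exit COMMENT mode (now at pos=18)
pos=18: emit EQ '='
pos=20: emit EQ '='
pos=21: emit NUM '42' (now at pos=23)
pos=23: emit LPAREN '('
pos=24: emit STAR '*'
pos=25: emit ID 'b' (now at pos=26)
pos=27: enter COMMENT mode (saw '/*')
exit COMMENT mode (now at pos=35)
DONE. 7 tokens: [STR, EQ, EQ, NUM, LPAREN, STAR, ID]
Position 33: char is '*' -> none

Answer: none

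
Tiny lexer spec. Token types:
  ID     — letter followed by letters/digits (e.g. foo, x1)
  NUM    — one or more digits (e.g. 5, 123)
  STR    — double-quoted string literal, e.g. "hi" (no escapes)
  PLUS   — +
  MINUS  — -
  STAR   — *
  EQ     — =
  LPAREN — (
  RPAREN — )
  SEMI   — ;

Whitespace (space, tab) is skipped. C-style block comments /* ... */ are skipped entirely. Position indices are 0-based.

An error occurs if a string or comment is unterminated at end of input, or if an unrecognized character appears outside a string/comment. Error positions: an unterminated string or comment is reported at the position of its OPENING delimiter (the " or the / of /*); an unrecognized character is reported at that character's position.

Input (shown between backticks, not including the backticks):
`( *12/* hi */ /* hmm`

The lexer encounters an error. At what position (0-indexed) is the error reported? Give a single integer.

Answer: 14

Derivation:
pos=0: emit LPAREN '('
pos=2: emit STAR '*'
pos=3: emit NUM '12' (now at pos=5)
pos=5: enter COMMENT mode (saw '/*')
exit COMMENT mode (now at pos=13)
pos=14: enter COMMENT mode (saw '/*')
pos=14: ERROR — unterminated comment (reached EOF)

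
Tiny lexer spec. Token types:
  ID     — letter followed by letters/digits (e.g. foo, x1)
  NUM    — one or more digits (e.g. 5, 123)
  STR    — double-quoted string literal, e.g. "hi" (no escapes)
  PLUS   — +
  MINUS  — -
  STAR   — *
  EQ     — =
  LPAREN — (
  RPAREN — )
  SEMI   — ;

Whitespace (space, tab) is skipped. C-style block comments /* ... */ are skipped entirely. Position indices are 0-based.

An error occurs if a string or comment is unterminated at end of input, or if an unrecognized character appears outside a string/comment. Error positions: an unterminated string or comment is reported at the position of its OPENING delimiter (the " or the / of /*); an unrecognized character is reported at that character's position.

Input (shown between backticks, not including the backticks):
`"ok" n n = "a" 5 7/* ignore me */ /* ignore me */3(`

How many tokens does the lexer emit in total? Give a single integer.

pos=0: enter STRING mode
pos=0: emit STR "ok" (now at pos=4)
pos=5: emit ID 'n' (now at pos=6)
pos=7: emit ID 'n' (now at pos=8)
pos=9: emit EQ '='
pos=11: enter STRING mode
pos=11: emit STR "a" (now at pos=14)
pos=15: emit NUM '5' (now at pos=16)
pos=17: emit NUM '7' (now at pos=18)
pos=18: enter COMMENT mode (saw '/*')
exit COMMENT mode (now at pos=33)
pos=34: enter COMMENT mode (saw '/*')
exit COMMENT mode (now at pos=49)
pos=49: emit NUM '3' (now at pos=50)
pos=50: emit LPAREN '('
DONE. 9 tokens: [STR, ID, ID, EQ, STR, NUM, NUM, NUM, LPAREN]

Answer: 9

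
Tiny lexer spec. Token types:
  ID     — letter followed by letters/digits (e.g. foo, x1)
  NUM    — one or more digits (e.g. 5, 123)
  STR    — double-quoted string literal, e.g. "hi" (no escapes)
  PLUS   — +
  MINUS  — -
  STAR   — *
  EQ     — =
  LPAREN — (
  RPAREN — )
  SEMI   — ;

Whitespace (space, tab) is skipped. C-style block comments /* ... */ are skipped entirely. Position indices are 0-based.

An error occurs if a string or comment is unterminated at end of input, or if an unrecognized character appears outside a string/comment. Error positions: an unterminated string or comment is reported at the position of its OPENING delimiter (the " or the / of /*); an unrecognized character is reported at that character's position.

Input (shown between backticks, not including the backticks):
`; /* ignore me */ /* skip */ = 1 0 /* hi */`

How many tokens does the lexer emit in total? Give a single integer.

Answer: 4

Derivation:
pos=0: emit SEMI ';'
pos=2: enter COMMENT mode (saw '/*')
exit COMMENT mode (now at pos=17)
pos=18: enter COMMENT mode (saw '/*')
exit COMMENT mode (now at pos=28)
pos=29: emit EQ '='
pos=31: emit NUM '1' (now at pos=32)
pos=33: emit NUM '0' (now at pos=34)
pos=35: enter COMMENT mode (saw '/*')
exit COMMENT mode (now at pos=43)
DONE. 4 tokens: [SEMI, EQ, NUM, NUM]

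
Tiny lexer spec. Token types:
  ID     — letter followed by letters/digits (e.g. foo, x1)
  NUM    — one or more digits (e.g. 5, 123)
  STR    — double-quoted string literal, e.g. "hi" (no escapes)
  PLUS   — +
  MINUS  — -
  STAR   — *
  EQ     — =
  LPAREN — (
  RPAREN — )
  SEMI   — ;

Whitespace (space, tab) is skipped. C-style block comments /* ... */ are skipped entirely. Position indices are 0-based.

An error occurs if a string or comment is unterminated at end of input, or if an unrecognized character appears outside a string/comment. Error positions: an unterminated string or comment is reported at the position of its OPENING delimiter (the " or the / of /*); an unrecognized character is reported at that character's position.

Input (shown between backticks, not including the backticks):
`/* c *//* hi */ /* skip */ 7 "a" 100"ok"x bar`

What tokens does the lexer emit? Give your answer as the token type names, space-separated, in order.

Answer: NUM STR NUM STR ID ID

Derivation:
pos=0: enter COMMENT mode (saw '/*')
exit COMMENT mode (now at pos=7)
pos=7: enter COMMENT mode (saw '/*')
exit COMMENT mode (now at pos=15)
pos=16: enter COMMENT mode (saw '/*')
exit COMMENT mode (now at pos=26)
pos=27: emit NUM '7' (now at pos=28)
pos=29: enter STRING mode
pos=29: emit STR "a" (now at pos=32)
pos=33: emit NUM '100' (now at pos=36)
pos=36: enter STRING mode
pos=36: emit STR "ok" (now at pos=40)
pos=40: emit ID 'x' (now at pos=41)
pos=42: emit ID 'bar' (now at pos=45)
DONE. 6 tokens: [NUM, STR, NUM, STR, ID, ID]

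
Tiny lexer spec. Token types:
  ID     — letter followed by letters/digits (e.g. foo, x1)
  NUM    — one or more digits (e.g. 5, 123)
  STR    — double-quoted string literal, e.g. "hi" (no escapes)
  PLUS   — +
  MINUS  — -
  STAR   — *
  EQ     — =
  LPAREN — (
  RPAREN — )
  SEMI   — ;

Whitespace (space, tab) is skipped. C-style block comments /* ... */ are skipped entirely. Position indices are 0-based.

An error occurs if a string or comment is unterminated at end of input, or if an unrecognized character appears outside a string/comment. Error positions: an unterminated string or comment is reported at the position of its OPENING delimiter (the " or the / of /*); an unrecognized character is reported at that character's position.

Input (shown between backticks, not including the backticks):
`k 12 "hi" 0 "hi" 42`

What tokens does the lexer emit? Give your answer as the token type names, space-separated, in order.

Answer: ID NUM STR NUM STR NUM

Derivation:
pos=0: emit ID 'k' (now at pos=1)
pos=2: emit NUM '12' (now at pos=4)
pos=5: enter STRING mode
pos=5: emit STR "hi" (now at pos=9)
pos=10: emit NUM '0' (now at pos=11)
pos=12: enter STRING mode
pos=12: emit STR "hi" (now at pos=16)
pos=17: emit NUM '42' (now at pos=19)
DONE. 6 tokens: [ID, NUM, STR, NUM, STR, NUM]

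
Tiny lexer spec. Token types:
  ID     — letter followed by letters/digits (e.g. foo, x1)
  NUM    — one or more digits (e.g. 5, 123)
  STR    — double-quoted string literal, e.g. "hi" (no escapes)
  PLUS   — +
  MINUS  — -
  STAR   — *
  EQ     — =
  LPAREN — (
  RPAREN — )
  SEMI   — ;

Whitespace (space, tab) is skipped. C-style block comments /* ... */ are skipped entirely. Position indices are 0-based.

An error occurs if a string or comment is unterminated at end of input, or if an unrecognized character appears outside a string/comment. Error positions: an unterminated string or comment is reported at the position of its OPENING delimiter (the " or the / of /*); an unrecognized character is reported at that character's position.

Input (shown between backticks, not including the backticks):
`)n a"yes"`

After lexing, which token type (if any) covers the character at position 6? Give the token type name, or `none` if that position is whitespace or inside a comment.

Answer: STR

Derivation:
pos=0: emit RPAREN ')'
pos=1: emit ID 'n' (now at pos=2)
pos=3: emit ID 'a' (now at pos=4)
pos=4: enter STRING mode
pos=4: emit STR "yes" (now at pos=9)
DONE. 4 tokens: [RPAREN, ID, ID, STR]
Position 6: char is 'e' -> STR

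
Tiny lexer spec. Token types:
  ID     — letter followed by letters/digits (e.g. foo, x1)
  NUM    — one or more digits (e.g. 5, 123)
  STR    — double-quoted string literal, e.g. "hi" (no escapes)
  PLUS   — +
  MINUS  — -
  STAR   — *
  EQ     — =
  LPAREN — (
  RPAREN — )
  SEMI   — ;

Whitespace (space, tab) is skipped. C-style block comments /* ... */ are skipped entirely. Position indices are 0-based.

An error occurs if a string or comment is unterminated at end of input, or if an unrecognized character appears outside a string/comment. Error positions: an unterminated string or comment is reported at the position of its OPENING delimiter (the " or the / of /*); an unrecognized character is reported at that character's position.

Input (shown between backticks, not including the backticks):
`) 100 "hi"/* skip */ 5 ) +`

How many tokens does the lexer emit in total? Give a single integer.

Answer: 6

Derivation:
pos=0: emit RPAREN ')'
pos=2: emit NUM '100' (now at pos=5)
pos=6: enter STRING mode
pos=6: emit STR "hi" (now at pos=10)
pos=10: enter COMMENT mode (saw '/*')
exit COMMENT mode (now at pos=20)
pos=21: emit NUM '5' (now at pos=22)
pos=23: emit RPAREN ')'
pos=25: emit PLUS '+'
DONE. 6 tokens: [RPAREN, NUM, STR, NUM, RPAREN, PLUS]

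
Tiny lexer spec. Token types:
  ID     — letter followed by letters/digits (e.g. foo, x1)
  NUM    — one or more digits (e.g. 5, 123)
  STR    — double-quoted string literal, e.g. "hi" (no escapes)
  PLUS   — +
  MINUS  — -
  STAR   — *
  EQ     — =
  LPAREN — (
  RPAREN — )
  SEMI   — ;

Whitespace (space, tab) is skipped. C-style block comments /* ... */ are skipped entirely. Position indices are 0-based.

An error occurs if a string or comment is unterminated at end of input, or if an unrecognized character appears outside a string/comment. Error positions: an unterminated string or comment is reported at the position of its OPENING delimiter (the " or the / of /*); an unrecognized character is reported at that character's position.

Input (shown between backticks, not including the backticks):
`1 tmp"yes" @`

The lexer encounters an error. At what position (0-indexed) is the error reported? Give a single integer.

pos=0: emit NUM '1' (now at pos=1)
pos=2: emit ID 'tmp' (now at pos=5)
pos=5: enter STRING mode
pos=5: emit STR "yes" (now at pos=10)
pos=11: ERROR — unrecognized char '@'

Answer: 11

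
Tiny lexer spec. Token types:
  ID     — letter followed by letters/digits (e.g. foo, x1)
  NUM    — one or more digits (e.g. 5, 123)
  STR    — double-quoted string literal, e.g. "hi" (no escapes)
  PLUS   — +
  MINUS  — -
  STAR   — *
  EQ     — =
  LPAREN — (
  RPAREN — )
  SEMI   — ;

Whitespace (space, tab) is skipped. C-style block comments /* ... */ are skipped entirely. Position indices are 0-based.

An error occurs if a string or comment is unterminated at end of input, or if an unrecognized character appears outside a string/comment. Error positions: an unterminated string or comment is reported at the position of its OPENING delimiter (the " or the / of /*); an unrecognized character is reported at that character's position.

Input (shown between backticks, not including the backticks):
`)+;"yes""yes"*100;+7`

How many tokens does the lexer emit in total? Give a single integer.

Answer: 10

Derivation:
pos=0: emit RPAREN ')'
pos=1: emit PLUS '+'
pos=2: emit SEMI ';'
pos=3: enter STRING mode
pos=3: emit STR "yes" (now at pos=8)
pos=8: enter STRING mode
pos=8: emit STR "yes" (now at pos=13)
pos=13: emit STAR '*'
pos=14: emit NUM '100' (now at pos=17)
pos=17: emit SEMI ';'
pos=18: emit PLUS '+'
pos=19: emit NUM '7' (now at pos=20)
DONE. 10 tokens: [RPAREN, PLUS, SEMI, STR, STR, STAR, NUM, SEMI, PLUS, NUM]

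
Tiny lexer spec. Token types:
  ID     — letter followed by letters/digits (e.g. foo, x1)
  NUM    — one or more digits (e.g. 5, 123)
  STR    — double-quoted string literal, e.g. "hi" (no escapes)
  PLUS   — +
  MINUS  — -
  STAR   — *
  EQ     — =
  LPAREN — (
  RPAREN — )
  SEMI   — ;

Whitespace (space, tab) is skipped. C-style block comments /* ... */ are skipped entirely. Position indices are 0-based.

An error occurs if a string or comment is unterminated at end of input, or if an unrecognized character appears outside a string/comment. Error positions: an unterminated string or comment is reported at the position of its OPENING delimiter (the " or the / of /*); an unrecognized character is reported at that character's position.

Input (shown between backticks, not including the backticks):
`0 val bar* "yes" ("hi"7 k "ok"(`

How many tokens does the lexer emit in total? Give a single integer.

Answer: 11

Derivation:
pos=0: emit NUM '0' (now at pos=1)
pos=2: emit ID 'val' (now at pos=5)
pos=6: emit ID 'bar' (now at pos=9)
pos=9: emit STAR '*'
pos=11: enter STRING mode
pos=11: emit STR "yes" (now at pos=16)
pos=17: emit LPAREN '('
pos=18: enter STRING mode
pos=18: emit STR "hi" (now at pos=22)
pos=22: emit NUM '7' (now at pos=23)
pos=24: emit ID 'k' (now at pos=25)
pos=26: enter STRING mode
pos=26: emit STR "ok" (now at pos=30)
pos=30: emit LPAREN '('
DONE. 11 tokens: [NUM, ID, ID, STAR, STR, LPAREN, STR, NUM, ID, STR, LPAREN]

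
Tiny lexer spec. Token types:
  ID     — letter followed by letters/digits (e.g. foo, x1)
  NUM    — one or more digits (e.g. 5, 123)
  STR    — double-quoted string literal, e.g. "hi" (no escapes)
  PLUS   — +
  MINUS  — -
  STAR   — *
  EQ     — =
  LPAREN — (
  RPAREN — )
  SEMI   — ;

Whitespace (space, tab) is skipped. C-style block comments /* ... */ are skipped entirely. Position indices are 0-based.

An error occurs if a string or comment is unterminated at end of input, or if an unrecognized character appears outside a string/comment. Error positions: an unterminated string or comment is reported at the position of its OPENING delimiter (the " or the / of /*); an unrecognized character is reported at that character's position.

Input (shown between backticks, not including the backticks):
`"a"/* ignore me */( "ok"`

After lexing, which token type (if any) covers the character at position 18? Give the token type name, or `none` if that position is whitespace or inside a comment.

Answer: LPAREN

Derivation:
pos=0: enter STRING mode
pos=0: emit STR "a" (now at pos=3)
pos=3: enter COMMENT mode (saw '/*')
exit COMMENT mode (now at pos=18)
pos=18: emit LPAREN '('
pos=20: enter STRING mode
pos=20: emit STR "ok" (now at pos=24)
DONE. 3 tokens: [STR, LPAREN, STR]
Position 18: char is '(' -> LPAREN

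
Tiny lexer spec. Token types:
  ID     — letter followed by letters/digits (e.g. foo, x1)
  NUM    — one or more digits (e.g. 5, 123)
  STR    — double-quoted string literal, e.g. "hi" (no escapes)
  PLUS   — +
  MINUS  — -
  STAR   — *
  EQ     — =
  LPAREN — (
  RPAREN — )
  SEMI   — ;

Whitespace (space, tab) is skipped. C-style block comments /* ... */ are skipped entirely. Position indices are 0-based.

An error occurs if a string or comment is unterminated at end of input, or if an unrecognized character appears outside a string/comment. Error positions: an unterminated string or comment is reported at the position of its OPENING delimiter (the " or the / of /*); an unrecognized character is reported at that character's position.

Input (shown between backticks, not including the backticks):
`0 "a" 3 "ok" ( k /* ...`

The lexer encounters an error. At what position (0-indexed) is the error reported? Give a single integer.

pos=0: emit NUM '0' (now at pos=1)
pos=2: enter STRING mode
pos=2: emit STR "a" (now at pos=5)
pos=6: emit NUM '3' (now at pos=7)
pos=8: enter STRING mode
pos=8: emit STR "ok" (now at pos=12)
pos=13: emit LPAREN '('
pos=15: emit ID 'k' (now at pos=16)
pos=17: enter COMMENT mode (saw '/*')
pos=17: ERROR — unterminated comment (reached EOF)

Answer: 17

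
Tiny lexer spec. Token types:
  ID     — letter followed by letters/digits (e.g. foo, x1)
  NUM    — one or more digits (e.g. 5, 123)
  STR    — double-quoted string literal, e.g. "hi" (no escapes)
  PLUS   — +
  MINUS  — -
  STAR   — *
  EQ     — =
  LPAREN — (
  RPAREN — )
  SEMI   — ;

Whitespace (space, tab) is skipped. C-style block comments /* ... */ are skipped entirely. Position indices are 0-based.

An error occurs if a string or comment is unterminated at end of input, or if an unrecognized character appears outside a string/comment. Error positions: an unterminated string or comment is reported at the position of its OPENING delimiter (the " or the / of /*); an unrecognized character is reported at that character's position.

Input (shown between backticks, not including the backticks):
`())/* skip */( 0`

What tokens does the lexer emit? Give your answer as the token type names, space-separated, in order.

pos=0: emit LPAREN '('
pos=1: emit RPAREN ')'
pos=2: emit RPAREN ')'
pos=3: enter COMMENT mode (saw '/*')
exit COMMENT mode (now at pos=13)
pos=13: emit LPAREN '('
pos=15: emit NUM '0' (now at pos=16)
DONE. 5 tokens: [LPAREN, RPAREN, RPAREN, LPAREN, NUM]

Answer: LPAREN RPAREN RPAREN LPAREN NUM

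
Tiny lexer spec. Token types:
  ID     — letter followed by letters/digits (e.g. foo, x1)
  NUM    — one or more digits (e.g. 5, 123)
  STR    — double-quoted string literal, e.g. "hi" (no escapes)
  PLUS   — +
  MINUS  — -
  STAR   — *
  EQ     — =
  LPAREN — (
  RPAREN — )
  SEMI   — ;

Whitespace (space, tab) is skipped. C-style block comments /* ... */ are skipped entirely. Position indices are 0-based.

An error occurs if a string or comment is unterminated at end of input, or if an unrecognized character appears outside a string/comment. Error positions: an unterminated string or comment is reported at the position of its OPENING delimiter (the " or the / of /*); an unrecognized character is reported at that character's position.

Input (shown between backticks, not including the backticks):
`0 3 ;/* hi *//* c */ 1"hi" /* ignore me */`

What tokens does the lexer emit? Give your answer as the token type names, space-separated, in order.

Answer: NUM NUM SEMI NUM STR

Derivation:
pos=0: emit NUM '0' (now at pos=1)
pos=2: emit NUM '3' (now at pos=3)
pos=4: emit SEMI ';'
pos=5: enter COMMENT mode (saw '/*')
exit COMMENT mode (now at pos=13)
pos=13: enter COMMENT mode (saw '/*')
exit COMMENT mode (now at pos=20)
pos=21: emit NUM '1' (now at pos=22)
pos=22: enter STRING mode
pos=22: emit STR "hi" (now at pos=26)
pos=27: enter COMMENT mode (saw '/*')
exit COMMENT mode (now at pos=42)
DONE. 5 tokens: [NUM, NUM, SEMI, NUM, STR]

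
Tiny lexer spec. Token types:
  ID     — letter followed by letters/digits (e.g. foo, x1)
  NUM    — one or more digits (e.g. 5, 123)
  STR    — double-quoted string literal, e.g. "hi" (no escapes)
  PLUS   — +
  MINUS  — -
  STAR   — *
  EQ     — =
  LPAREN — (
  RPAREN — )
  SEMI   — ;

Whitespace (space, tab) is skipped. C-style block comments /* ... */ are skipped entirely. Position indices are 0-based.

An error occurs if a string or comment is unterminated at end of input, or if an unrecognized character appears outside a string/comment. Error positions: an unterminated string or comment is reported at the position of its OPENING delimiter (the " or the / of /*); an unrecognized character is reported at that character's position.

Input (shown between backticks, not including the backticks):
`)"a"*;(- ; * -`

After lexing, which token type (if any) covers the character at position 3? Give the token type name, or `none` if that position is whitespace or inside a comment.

pos=0: emit RPAREN ')'
pos=1: enter STRING mode
pos=1: emit STR "a" (now at pos=4)
pos=4: emit STAR '*'
pos=5: emit SEMI ';'
pos=6: emit LPAREN '('
pos=7: emit MINUS '-'
pos=9: emit SEMI ';'
pos=11: emit STAR '*'
pos=13: emit MINUS '-'
DONE. 9 tokens: [RPAREN, STR, STAR, SEMI, LPAREN, MINUS, SEMI, STAR, MINUS]
Position 3: char is '"' -> STR

Answer: STR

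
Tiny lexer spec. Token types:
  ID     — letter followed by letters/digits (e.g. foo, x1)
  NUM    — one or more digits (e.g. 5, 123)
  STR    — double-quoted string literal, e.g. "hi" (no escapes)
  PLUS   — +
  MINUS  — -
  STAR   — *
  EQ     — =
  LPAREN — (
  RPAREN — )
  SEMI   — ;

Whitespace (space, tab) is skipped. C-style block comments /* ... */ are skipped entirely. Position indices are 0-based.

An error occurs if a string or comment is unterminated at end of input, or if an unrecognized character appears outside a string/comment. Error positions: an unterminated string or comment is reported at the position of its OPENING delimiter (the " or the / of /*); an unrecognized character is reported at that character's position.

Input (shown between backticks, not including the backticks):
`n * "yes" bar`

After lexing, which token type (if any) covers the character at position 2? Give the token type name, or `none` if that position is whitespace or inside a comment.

pos=0: emit ID 'n' (now at pos=1)
pos=2: emit STAR '*'
pos=4: enter STRING mode
pos=4: emit STR "yes" (now at pos=9)
pos=10: emit ID 'bar' (now at pos=13)
DONE. 4 tokens: [ID, STAR, STR, ID]
Position 2: char is '*' -> STAR

Answer: STAR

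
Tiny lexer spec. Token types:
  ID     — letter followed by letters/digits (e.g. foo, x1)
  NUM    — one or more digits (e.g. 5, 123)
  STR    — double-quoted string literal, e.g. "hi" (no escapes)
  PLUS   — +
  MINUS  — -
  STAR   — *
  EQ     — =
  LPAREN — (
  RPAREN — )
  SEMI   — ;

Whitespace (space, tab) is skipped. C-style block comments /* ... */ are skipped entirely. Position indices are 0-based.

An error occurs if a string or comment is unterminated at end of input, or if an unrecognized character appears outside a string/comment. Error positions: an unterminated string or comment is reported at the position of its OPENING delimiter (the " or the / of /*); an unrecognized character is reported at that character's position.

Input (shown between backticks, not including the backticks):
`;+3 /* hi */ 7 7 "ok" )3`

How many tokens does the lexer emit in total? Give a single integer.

pos=0: emit SEMI ';'
pos=1: emit PLUS '+'
pos=2: emit NUM '3' (now at pos=3)
pos=4: enter COMMENT mode (saw '/*')
exit COMMENT mode (now at pos=12)
pos=13: emit NUM '7' (now at pos=14)
pos=15: emit NUM '7' (now at pos=16)
pos=17: enter STRING mode
pos=17: emit STR "ok" (now at pos=21)
pos=22: emit RPAREN ')'
pos=23: emit NUM '3' (now at pos=24)
DONE. 8 tokens: [SEMI, PLUS, NUM, NUM, NUM, STR, RPAREN, NUM]

Answer: 8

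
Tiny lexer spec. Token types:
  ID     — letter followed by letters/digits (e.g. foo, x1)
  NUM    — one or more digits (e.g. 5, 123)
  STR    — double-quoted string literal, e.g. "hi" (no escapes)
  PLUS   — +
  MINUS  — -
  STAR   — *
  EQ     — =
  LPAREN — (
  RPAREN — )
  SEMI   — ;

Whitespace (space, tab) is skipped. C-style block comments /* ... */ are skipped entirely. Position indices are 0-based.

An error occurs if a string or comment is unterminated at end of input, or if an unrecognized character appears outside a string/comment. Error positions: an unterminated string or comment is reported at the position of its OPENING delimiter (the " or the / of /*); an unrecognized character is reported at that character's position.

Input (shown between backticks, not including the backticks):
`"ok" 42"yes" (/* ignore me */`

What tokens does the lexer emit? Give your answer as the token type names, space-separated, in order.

Answer: STR NUM STR LPAREN

Derivation:
pos=0: enter STRING mode
pos=0: emit STR "ok" (now at pos=4)
pos=5: emit NUM '42' (now at pos=7)
pos=7: enter STRING mode
pos=7: emit STR "yes" (now at pos=12)
pos=13: emit LPAREN '('
pos=14: enter COMMENT mode (saw '/*')
exit COMMENT mode (now at pos=29)
DONE. 4 tokens: [STR, NUM, STR, LPAREN]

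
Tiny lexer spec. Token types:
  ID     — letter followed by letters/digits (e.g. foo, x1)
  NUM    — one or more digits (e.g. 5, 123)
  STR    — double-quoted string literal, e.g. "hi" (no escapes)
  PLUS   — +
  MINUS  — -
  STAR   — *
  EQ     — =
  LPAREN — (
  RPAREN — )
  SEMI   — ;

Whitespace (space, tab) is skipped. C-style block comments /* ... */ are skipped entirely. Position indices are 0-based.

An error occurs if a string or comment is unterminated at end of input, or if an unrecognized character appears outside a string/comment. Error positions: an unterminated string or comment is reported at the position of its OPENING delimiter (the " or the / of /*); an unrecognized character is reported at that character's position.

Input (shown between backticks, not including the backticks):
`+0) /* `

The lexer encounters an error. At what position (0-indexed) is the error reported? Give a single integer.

Answer: 4

Derivation:
pos=0: emit PLUS '+'
pos=1: emit NUM '0' (now at pos=2)
pos=2: emit RPAREN ')'
pos=4: enter COMMENT mode (saw '/*')
pos=4: ERROR — unterminated comment (reached EOF)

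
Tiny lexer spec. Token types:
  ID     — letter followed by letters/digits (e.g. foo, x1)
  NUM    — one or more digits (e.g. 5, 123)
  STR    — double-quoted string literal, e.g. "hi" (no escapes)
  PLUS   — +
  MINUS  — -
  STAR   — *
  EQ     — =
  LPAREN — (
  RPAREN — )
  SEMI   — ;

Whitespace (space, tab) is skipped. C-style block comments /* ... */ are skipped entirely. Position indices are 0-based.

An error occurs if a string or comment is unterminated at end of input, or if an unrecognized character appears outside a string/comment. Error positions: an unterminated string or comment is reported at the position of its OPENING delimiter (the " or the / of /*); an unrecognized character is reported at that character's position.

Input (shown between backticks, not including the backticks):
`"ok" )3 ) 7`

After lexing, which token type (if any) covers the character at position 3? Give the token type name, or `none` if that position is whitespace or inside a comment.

Answer: STR

Derivation:
pos=0: enter STRING mode
pos=0: emit STR "ok" (now at pos=4)
pos=5: emit RPAREN ')'
pos=6: emit NUM '3' (now at pos=7)
pos=8: emit RPAREN ')'
pos=10: emit NUM '7' (now at pos=11)
DONE. 5 tokens: [STR, RPAREN, NUM, RPAREN, NUM]
Position 3: char is '"' -> STR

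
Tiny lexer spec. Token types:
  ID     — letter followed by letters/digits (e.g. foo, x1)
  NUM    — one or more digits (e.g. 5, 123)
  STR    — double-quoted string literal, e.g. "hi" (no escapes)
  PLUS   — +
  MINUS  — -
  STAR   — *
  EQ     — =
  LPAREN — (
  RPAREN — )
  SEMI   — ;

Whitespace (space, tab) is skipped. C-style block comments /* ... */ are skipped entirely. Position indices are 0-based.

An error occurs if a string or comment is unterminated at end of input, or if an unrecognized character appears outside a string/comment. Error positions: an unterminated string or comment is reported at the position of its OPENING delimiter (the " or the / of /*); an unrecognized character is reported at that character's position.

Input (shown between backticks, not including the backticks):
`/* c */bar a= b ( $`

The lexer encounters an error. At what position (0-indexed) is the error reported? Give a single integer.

Answer: 18

Derivation:
pos=0: enter COMMENT mode (saw '/*')
exit COMMENT mode (now at pos=7)
pos=7: emit ID 'bar' (now at pos=10)
pos=11: emit ID 'a' (now at pos=12)
pos=12: emit EQ '='
pos=14: emit ID 'b' (now at pos=15)
pos=16: emit LPAREN '('
pos=18: ERROR — unrecognized char '$'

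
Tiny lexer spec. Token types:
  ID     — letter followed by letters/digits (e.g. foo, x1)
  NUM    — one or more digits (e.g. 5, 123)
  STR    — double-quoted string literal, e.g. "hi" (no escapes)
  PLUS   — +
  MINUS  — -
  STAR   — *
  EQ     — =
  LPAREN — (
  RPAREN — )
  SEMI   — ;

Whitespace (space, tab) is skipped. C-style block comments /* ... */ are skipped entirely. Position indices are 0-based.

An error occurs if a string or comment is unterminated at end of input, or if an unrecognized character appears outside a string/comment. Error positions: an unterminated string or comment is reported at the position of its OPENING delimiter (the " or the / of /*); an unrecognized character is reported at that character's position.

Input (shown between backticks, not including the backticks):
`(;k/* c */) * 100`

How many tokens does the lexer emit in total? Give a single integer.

pos=0: emit LPAREN '('
pos=1: emit SEMI ';'
pos=2: emit ID 'k' (now at pos=3)
pos=3: enter COMMENT mode (saw '/*')
exit COMMENT mode (now at pos=10)
pos=10: emit RPAREN ')'
pos=12: emit STAR '*'
pos=14: emit NUM '100' (now at pos=17)
DONE. 6 tokens: [LPAREN, SEMI, ID, RPAREN, STAR, NUM]

Answer: 6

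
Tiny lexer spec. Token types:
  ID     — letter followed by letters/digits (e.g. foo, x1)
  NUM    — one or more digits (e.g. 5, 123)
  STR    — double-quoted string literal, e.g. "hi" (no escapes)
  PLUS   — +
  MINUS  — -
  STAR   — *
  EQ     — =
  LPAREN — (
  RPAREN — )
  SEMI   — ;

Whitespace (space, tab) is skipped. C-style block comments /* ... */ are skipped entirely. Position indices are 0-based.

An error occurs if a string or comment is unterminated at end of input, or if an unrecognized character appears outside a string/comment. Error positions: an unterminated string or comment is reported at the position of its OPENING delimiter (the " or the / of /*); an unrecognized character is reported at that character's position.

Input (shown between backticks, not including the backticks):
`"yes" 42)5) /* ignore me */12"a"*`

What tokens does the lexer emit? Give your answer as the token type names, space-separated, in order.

pos=0: enter STRING mode
pos=0: emit STR "yes" (now at pos=5)
pos=6: emit NUM '42' (now at pos=8)
pos=8: emit RPAREN ')'
pos=9: emit NUM '5' (now at pos=10)
pos=10: emit RPAREN ')'
pos=12: enter COMMENT mode (saw '/*')
exit COMMENT mode (now at pos=27)
pos=27: emit NUM '12' (now at pos=29)
pos=29: enter STRING mode
pos=29: emit STR "a" (now at pos=32)
pos=32: emit STAR '*'
DONE. 8 tokens: [STR, NUM, RPAREN, NUM, RPAREN, NUM, STR, STAR]

Answer: STR NUM RPAREN NUM RPAREN NUM STR STAR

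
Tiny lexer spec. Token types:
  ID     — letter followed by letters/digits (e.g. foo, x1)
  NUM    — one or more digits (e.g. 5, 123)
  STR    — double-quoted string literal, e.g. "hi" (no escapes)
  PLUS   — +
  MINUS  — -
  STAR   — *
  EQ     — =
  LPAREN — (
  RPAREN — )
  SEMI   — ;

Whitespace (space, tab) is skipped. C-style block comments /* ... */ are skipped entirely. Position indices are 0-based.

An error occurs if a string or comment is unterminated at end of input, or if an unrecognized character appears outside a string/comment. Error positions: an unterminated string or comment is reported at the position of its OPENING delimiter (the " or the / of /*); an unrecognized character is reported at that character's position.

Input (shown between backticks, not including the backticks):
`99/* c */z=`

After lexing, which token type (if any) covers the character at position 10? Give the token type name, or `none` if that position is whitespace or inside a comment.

pos=0: emit NUM '99' (now at pos=2)
pos=2: enter COMMENT mode (saw '/*')
exit COMMENT mode (now at pos=9)
pos=9: emit ID 'z' (now at pos=10)
pos=10: emit EQ '='
DONE. 3 tokens: [NUM, ID, EQ]
Position 10: char is '=' -> EQ

Answer: EQ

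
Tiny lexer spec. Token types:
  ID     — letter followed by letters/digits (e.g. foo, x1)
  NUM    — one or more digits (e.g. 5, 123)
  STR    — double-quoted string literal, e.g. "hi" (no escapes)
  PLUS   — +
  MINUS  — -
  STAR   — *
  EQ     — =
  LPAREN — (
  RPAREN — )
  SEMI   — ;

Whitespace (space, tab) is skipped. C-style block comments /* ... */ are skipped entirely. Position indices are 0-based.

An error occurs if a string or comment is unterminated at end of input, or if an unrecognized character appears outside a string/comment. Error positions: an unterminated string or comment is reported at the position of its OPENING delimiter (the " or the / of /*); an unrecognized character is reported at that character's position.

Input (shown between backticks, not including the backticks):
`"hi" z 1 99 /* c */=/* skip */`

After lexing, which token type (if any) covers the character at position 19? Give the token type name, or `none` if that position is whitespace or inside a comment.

pos=0: enter STRING mode
pos=0: emit STR "hi" (now at pos=4)
pos=5: emit ID 'z' (now at pos=6)
pos=7: emit NUM '1' (now at pos=8)
pos=9: emit NUM '99' (now at pos=11)
pos=12: enter COMMENT mode (saw '/*')
exit COMMENT mode (now at pos=19)
pos=19: emit EQ '='
pos=20: enter COMMENT mode (saw '/*')
exit COMMENT mode (now at pos=30)
DONE. 5 tokens: [STR, ID, NUM, NUM, EQ]
Position 19: char is '=' -> EQ

Answer: EQ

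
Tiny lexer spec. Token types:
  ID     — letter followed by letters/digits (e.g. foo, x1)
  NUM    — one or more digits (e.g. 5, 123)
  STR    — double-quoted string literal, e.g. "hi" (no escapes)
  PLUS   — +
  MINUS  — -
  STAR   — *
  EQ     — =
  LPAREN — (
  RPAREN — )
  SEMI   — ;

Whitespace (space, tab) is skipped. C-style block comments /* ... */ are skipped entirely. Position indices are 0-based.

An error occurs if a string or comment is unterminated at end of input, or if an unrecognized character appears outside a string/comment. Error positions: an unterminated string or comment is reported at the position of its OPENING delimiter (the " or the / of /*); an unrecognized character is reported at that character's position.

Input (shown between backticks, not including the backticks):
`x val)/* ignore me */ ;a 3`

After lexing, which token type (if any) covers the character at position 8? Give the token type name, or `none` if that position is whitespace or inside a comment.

pos=0: emit ID 'x' (now at pos=1)
pos=2: emit ID 'val' (now at pos=5)
pos=5: emit RPAREN ')'
pos=6: enter COMMENT mode (saw '/*')
exit COMMENT mode (now at pos=21)
pos=22: emit SEMI ';'
pos=23: emit ID 'a' (now at pos=24)
pos=25: emit NUM '3' (now at pos=26)
DONE. 6 tokens: [ID, ID, RPAREN, SEMI, ID, NUM]
Position 8: char is ' ' -> none

Answer: none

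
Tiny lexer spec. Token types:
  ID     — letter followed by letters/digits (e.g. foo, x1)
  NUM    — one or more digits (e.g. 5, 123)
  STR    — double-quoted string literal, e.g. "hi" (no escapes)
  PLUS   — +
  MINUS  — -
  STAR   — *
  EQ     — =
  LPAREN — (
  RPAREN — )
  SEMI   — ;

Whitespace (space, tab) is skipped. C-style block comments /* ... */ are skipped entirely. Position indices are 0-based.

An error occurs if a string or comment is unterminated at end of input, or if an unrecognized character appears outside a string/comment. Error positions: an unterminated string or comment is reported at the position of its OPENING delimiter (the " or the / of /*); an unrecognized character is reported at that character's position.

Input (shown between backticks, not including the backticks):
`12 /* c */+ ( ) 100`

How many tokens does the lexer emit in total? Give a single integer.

pos=0: emit NUM '12' (now at pos=2)
pos=3: enter COMMENT mode (saw '/*')
exit COMMENT mode (now at pos=10)
pos=10: emit PLUS '+'
pos=12: emit LPAREN '('
pos=14: emit RPAREN ')'
pos=16: emit NUM '100' (now at pos=19)
DONE. 5 tokens: [NUM, PLUS, LPAREN, RPAREN, NUM]

Answer: 5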